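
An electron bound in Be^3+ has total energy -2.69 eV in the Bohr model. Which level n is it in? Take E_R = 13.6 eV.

E_n = −E_R Z²/n² ⇒ n² = E_R Z²/(−E_n) = 13.6 × 4² / 2.69 ≈ 80.89
n = 9

9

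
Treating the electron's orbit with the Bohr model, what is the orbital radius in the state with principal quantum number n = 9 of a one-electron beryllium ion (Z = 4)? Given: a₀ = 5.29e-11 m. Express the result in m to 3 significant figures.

1.07e-9 m

r_n = n²a₀/Z = 9² × 5.29e-11 / 4
    = 81 × 5.29e-11 / 4 = 1.07e-9 m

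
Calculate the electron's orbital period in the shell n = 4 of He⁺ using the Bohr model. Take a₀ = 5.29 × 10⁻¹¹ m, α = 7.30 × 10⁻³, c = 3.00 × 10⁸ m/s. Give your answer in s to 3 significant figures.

r = n²a₀/Z = 4²·5.29 × 10⁻¹¹/2 = 4.23 × 10⁻¹⁰ m
v = Zαc/n = 2·0.00730·3.00 × 10⁸/4 = 1.09 × 10⁶ m/s
T = 2πr/v = 2.43 × 10⁻¹⁵ s

2.43 × 10⁻¹⁵ s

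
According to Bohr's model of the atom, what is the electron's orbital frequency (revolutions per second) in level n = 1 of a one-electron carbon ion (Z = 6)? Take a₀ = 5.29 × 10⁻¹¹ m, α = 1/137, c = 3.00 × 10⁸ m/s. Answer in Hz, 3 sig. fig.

2.37 × 10¹⁷ Hz

r = n²a₀/Z = 8.82 × 10⁻¹² m, v = Zαc/n = 1.31 × 10⁷ m/s
f = v/(2πr) = 2.37 × 10¹⁷ Hz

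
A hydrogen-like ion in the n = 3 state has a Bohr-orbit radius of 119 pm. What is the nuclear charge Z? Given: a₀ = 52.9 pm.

r_n = n²a₀/Z ⇒ Z = n²a₀/r = 3² × 52.9 / 119 ≈ 4.00
Z = 4

4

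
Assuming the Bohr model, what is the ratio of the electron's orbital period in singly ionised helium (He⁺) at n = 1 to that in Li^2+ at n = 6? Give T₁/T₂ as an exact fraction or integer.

T ∝ Z^-2 · n^3
T₁/T₂ = (2/3)^-2 · (1/6)^3 = 1/96

1/96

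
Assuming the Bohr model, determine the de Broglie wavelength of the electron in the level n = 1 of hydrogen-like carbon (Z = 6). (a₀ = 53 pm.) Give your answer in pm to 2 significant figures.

56 pm

The Bohr quantisation condition is nλ = 2πr_n.
r_n = n²a₀/Z = 8.8 pm
λ = 2πr_n/n = 2π·8.8/1 = 56 pm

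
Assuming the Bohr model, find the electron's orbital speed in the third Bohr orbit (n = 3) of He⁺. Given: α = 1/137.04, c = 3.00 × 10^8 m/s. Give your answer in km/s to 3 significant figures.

1460 km/s

v_n = Zαc/n = 2 × 0.00730 × 3.00 × 10^8 / 3
    = 1460 km/s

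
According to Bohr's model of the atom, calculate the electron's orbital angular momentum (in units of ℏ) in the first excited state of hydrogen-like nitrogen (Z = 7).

L_n = nℏ, so L/ℏ = n = 2.

2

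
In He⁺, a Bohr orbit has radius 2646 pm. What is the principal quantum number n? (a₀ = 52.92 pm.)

r_n = n²a₀/Z ⇒ n² = rZ/a₀ = 2646 × 2 / 52.92 ≈ 100.00
n = 10

10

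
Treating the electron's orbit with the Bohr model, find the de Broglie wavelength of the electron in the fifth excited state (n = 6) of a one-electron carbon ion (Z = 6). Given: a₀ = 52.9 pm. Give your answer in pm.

The Bohr quantisation condition is nλ = 2πr_n.
r_n = n²a₀/Z = 317 pm
λ = 2πr_n/n = 2π·317/6 = 332 pm

332 pm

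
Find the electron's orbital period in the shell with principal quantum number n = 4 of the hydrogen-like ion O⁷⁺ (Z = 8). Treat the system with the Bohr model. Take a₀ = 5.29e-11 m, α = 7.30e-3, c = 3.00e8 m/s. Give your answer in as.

152 as

r = n²a₀/Z = 4²·5.29e-11/8 = 1.06e-10 m
v = Zαc/n = 8·0.00730·3.00e8/4 = 4.38e6 m/s
T = 2πr/v = 1.52e-16 s = 152 as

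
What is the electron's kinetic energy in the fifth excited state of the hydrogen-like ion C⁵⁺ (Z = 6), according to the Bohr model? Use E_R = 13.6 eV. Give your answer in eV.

For a Coulomb orbit the virial theorem gives K = −E_n.
E_n = −E_R·Z²/n², so K = E_R·Z²/n² = 13.6 × 6²/6² = 13.6 eV

13.6 eV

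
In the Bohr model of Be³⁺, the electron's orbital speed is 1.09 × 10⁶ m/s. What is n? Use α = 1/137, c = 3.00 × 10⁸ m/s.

8

v_n = Zαc/n ⇒ n = Zαc/v = 4 × 0.00730 × 3.00 × 10⁸ / 1.09 × 10⁶ ≈ 8.04
n = 8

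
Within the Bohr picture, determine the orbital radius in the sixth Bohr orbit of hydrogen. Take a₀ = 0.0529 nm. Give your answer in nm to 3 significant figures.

1.90 nm

r_n = n²a₀/Z = 6² × 0.0529 / 1
    = 36 × 0.0529 / 1 = 1.90 nm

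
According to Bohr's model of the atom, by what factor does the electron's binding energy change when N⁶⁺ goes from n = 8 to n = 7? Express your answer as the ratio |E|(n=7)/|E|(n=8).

|E| ∝ Z^2 · n^-2; with Z fixed, |E| ∝ n^-2.
|E|(n=7)/|E|(n=8) = (7/8)^-2 = 64/49

64/49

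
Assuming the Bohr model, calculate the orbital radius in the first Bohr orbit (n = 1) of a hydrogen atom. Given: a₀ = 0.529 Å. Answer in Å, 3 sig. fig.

r_n = n²a₀/Z = 1² × 0.529 / 1
    = 1 × 0.529 / 1 = 0.529 Å

0.529 Å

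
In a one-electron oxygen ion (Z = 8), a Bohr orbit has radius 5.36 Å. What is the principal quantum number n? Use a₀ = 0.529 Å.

9

r_n = n²a₀/Z ⇒ n² = rZ/a₀ = 5.36 × 8 / 0.529 ≈ 81.06
n = 9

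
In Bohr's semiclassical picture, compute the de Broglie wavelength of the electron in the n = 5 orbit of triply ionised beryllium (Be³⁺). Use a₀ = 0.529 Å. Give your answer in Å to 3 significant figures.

The Bohr quantisation condition is nλ = 2πr_n.
r_n = n²a₀/Z = 3.31 Å
λ = 2πr_n/n = 2π·3.31/5 = 4.15 Å

4.15 Å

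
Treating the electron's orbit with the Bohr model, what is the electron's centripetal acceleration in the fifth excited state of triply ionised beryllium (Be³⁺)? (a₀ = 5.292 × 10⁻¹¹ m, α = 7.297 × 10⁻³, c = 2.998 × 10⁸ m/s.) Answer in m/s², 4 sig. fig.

r = n²a₀/Z = 4.763 × 10⁻¹⁰ m, v = Zαc/n = 1.458 × 10⁶ m/s
a = v²/r = (1.458 × 10⁶)² / 4.763 × 10⁻¹⁰ = 4.466 × 10²¹ m/s²

4.466 × 10²¹ m/s²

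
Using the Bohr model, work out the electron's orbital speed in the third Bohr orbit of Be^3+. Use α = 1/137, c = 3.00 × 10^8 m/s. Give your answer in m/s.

2.92 × 10^6 m/s

v_n = Zαc/n = 4 × 0.00730 × 3.00 × 10^8 / 3
    = 2.92 × 10^6 m/s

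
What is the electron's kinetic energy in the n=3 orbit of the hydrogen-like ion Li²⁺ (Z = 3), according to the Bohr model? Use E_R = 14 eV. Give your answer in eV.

For a Coulomb orbit the virial theorem gives K = −E_n.
E_n = −E_R·Z²/n², so K = E_R·Z²/n² = 14 × 3²/3² = 14 eV

14 eV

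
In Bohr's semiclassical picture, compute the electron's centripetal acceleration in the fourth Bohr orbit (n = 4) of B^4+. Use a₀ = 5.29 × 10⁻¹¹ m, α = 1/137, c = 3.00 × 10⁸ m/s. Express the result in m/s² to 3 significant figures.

4.43 × 10²² m/s²

r = n²a₀/Z = 1.69 × 10⁻¹⁰ m, v = Zαc/n = 2.74 × 10⁶ m/s
a = v²/r = (2.74 × 10⁶)² / 1.69 × 10⁻¹⁰ = 4.43 × 10²² m/s²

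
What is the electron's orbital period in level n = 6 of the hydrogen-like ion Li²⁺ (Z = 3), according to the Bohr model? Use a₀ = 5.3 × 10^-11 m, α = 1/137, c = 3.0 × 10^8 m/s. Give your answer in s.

r = n²a₀/Z = 6²·5.3 × 10^-11/3 = 6.4 × 10^-10 m
v = Zαc/n = 3·0.0073·3.0 × 10^8/6 = 1.1 × 10^6 m/s
T = 2πr/v = 3.6 × 10^-15 s

3.6 × 10^-15 s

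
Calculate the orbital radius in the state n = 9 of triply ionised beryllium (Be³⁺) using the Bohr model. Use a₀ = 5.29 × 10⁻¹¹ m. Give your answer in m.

1.07 × 10⁻⁹ m

r_n = n²a₀/Z = 9² × 5.29 × 10⁻¹¹ / 4
    = 81 × 5.29 × 10⁻¹¹ / 4 = 1.07 × 10⁻⁹ m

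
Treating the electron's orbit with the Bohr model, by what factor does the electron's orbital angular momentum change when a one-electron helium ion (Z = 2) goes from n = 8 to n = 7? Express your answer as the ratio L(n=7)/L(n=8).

L = nℏ depends only on n, so L ∝ n.
L(n=7)/L(n=8) = (7/8)^1 = 7/8

7/8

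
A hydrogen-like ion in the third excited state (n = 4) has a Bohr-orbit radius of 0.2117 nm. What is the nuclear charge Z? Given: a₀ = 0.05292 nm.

r_n = n²a₀/Z ⇒ Z = n²a₀/r = 4² × 0.05292 / 0.2117 ≈ 4.00
Z = 4

4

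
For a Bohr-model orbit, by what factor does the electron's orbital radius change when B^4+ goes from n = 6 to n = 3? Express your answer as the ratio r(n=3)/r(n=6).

1/4

r ∝ Z^-1 · n^2; with Z fixed, r ∝ n^2.
r(n=3)/r(n=6) = (3/6)^2 = 1/4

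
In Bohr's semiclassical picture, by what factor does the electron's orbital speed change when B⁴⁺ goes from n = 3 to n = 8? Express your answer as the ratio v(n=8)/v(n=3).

v ∝ Z^1 · n^-1; with Z fixed, v ∝ n^-1.
v(n=8)/v(n=3) = (8/3)^-1 = 3/8

3/8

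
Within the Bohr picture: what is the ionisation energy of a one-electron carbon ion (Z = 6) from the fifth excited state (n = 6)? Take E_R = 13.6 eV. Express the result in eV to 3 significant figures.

13.6 eV

E_n = −E_R·Z²/n² = −13.6 × 6²/6² eV = -13.6 eV
Ionisation energy = −E_n = 13.6 eV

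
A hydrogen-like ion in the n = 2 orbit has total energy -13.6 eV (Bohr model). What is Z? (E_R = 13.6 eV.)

E_n = −E_R Z²/n² ⇒ Z² = −E_n n²/E_R = 13.6 × 2² / 13.6 ≈ 4.00
Z = 2

2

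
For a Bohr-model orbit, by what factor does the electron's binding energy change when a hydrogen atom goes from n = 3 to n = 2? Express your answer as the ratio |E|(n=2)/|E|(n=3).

|E| ∝ Z^2 · n^-2; with Z fixed, |E| ∝ n^-2.
|E|(n=2)/|E|(n=3) = (2/3)^-2 = 9/4

9/4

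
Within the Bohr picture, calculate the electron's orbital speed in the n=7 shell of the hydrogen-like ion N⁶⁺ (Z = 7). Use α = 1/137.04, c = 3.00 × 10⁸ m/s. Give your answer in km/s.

v_n = Zαc/n = 7 × 0.00730 × 3.00 × 10⁸ / 7
    = 2190 km/s

2190 km/s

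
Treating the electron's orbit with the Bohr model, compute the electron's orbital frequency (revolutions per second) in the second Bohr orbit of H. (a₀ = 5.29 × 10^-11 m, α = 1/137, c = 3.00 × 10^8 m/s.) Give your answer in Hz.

8.24 × 10^14 Hz

r = n²a₀/Z = 2.12 × 10^-10 m, v = Zαc/n = 1.09 × 10^6 m/s
f = v/(2πr) = 8.24 × 10^14 Hz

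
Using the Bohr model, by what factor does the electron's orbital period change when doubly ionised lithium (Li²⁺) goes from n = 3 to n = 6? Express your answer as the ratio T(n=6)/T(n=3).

T ∝ Z^-2 · n^3; with Z fixed, T ∝ n^3.
T(n=6)/T(n=3) = (6/3)^3 = 8

8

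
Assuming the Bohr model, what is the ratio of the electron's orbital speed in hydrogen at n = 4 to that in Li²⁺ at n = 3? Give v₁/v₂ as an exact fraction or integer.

1/4

v ∝ Z^1 · n^-1
v₁/v₂ = (1/3)^1 · (4/3)^-1 = 1/4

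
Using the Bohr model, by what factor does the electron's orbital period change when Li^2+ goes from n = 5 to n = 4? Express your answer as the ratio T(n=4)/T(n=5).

T ∝ Z^-2 · n^3; with Z fixed, T ∝ n^3.
T(n=4)/T(n=5) = (4/5)^3 = 64/125

64/125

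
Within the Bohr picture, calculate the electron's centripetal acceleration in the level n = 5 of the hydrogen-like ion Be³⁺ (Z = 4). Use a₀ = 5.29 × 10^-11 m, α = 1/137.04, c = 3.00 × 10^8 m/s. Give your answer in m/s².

9.28 × 10^21 m/s²

r = n²a₀/Z = 3.31 × 10^-10 m, v = Zαc/n = 1.75 × 10^6 m/s
a = v²/r = (1.75 × 10^6)² / 3.31 × 10^-10 = 9.28 × 10^21 m/s²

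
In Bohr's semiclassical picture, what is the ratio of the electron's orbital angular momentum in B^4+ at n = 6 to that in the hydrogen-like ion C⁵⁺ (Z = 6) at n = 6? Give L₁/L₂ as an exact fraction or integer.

1

L = nℏ is independent of Z.
L₁/L₂ = n₁/n₂ = 6/6 = 1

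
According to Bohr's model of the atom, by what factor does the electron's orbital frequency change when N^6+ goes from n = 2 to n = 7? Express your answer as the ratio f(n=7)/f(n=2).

f ∝ Z^2 · n^-3; with Z fixed, f ∝ n^-3.
f(n=7)/f(n=2) = (7/2)^-3 = 8/343

8/343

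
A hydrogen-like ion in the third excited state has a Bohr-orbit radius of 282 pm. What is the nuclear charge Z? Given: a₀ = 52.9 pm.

3

r_n = n²a₀/Z ⇒ Z = n²a₀/r = 4² × 52.9 / 282 ≈ 3.00
Z = 3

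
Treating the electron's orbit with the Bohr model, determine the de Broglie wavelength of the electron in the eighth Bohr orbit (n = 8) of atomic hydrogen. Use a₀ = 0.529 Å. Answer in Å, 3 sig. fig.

The Bohr quantisation condition is nλ = 2πr_n.
r_n = n²a₀/Z = 33.9 Å
λ = 2πr_n/n = 2π·33.9/8 = 26.6 Å

26.6 Å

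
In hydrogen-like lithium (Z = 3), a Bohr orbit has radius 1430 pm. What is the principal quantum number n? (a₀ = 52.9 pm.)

9

r_n = n²a₀/Z ⇒ n² = rZ/a₀ = 1430 × 3 / 52.9 ≈ 81.10
n = 9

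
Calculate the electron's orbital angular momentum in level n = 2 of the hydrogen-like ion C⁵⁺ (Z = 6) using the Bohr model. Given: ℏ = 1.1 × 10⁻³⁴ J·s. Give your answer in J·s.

2.2 × 10⁻³⁴ J·s

L_n = nℏ = 2 × 1.1 × 10⁻³⁴ = 2.2 × 10⁻³⁴ J·s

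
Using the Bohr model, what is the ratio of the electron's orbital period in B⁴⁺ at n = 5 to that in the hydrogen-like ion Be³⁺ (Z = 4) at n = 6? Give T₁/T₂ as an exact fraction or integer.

10/27

T ∝ Z^-2 · n^3
T₁/T₂ = (5/4)^-2 · (5/6)^3 = 10/27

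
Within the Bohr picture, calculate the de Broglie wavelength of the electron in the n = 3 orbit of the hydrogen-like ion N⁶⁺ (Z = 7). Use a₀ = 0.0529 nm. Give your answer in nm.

0.142 nm

The Bohr quantisation condition is nλ = 2πr_n.
r_n = n²a₀/Z = 0.0680 nm
λ = 2πr_n/n = 2π·0.0680/3 = 0.142 nm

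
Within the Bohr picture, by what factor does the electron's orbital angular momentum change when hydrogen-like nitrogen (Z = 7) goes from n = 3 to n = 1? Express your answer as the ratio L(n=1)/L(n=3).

L = nℏ depends only on n, so L ∝ n.
L(n=1)/L(n=3) = (1/3)^1 = 1/3

1/3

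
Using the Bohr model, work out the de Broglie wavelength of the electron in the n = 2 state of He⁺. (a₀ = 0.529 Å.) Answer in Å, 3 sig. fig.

3.32 Å

The Bohr quantisation condition is nλ = 2πr_n.
r_n = n²a₀/Z = 1.06 Å
λ = 2πr_n/n = 2π·1.06/2 = 3.32 Å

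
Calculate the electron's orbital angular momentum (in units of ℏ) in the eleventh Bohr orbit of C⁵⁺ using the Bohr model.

L_n = nℏ, so L/ℏ = n = 11.

11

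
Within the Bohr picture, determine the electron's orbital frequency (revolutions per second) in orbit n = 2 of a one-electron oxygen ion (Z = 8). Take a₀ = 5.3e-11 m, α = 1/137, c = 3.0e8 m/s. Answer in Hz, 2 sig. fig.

5.3e16 Hz

r = n²a₀/Z = 2.6e-11 m, v = Zαc/n = 8.8e6 m/s
f = v/(2πr) = 5.3e16 Hz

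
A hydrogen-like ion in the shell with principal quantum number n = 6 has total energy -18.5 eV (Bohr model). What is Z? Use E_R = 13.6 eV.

E_n = −E_R Z²/n² ⇒ Z² = −E_n n²/E_R = 18.5 × 6² / 13.6 ≈ 48.97
Z = 7

7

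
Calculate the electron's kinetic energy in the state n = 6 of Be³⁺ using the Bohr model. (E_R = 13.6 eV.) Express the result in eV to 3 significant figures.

For a Coulomb orbit the virial theorem gives K = −E_n.
E_n = −E_R·Z²/n², so K = E_R·Z²/n² = 13.6 × 4²/6² = 6.04 eV

6.04 eV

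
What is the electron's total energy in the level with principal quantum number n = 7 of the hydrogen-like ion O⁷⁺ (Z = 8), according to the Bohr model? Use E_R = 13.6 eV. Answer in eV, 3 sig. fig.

E_n = −E_R·Z²/n² = −13.6 × 8²/7² = -17.8 eV

-17.8 eV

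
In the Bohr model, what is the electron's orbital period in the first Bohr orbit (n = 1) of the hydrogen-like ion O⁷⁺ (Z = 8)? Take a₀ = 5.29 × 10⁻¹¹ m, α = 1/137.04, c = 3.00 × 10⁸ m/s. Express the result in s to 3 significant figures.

2.37 × 10⁻¹⁸ s

r = n²a₀/Z = 1²·5.29 × 10⁻¹¹/8 = 6.61 × 10⁻¹² m
v = Zαc/n = 8·0.00730·3.00 × 10⁸/1 = 1.75 × 10⁷ m/s
T = 2πr/v = 2.37 × 10⁻¹⁸ s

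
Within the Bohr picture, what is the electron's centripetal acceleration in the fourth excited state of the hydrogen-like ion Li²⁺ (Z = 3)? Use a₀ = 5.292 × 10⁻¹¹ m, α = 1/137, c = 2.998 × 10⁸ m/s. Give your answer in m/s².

r = n²a₀/Z = 4.410 × 10⁻¹⁰ m, v = Zαc/n = 1.313 × 10⁶ m/s
a = v²/r = (1.313 × 10⁶)² / 4.410 × 10⁻¹⁰ = 3.909 × 10²¹ m/s²

3.909 × 10²¹ m/s²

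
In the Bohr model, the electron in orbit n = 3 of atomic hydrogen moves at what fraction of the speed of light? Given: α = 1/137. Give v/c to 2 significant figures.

v_n = Zαc/n, so v/c = Zα/n = 1 × 0.0073 / 3 = 0.0024

0.0024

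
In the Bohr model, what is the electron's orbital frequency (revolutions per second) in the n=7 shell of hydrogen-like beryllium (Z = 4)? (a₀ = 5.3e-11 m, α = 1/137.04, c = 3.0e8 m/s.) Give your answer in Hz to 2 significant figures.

3.1e14 Hz

r = n²a₀/Z = 6.5e-10 m, v = Zαc/n = 1.3e6 m/s
f = v/(2πr) = 3.1e14 Hz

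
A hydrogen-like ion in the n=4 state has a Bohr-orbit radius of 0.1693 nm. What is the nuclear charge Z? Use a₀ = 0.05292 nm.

5

r_n = n²a₀/Z ⇒ Z = n²a₀/r = 4² × 0.05292 / 0.1693 ≈ 5.00
Z = 5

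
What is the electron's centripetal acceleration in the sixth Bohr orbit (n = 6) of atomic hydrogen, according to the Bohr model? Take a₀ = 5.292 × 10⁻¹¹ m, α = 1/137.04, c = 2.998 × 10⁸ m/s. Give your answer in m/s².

6.978 × 10¹⁹ m/s²

r = n²a₀/Z = 1.905 × 10⁻⁹ m, v = Zαc/n = 3.646 × 10⁵ m/s
a = v²/r = (3.646 × 10⁵)² / 1.905 × 10⁻⁹ = 6.978 × 10¹⁹ m/s²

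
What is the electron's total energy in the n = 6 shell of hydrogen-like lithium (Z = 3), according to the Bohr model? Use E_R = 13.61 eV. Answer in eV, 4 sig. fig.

-3.402 eV

E_n = −E_R·Z²/n² = −13.61 × 3²/6² = -3.402 eV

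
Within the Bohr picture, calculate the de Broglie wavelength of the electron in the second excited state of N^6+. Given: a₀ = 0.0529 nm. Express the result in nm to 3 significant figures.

The Bohr quantisation condition is nλ = 2πr_n.
r_n = n²a₀/Z = 0.0680 nm
λ = 2πr_n/n = 2π·0.0680/3 = 0.142 nm

0.142 nm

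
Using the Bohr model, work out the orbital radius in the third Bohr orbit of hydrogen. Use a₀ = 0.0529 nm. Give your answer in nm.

0.476 nm

r_n = n²a₀/Z = 3² × 0.0529 / 1
    = 9 × 0.0529 / 1 = 0.476 nm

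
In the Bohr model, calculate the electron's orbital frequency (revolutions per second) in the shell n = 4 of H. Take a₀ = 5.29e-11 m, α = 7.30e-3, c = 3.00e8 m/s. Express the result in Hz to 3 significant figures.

r = n²a₀/Z = 8.46e-10 m, v = Zαc/n = 5.47e5 m/s
f = v/(2πr) = 1.03e14 Hz

1.03e14 Hz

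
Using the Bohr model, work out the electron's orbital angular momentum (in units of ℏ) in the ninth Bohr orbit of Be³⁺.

9

L_n = nℏ, so L/ℏ = n = 9.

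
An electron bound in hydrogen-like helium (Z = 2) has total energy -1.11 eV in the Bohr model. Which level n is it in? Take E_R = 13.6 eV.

E_n = −E_R Z²/n² ⇒ n² = E_R Z²/(−E_n) = 13.6 × 2² / 1.11 ≈ 49.01
n = 7

7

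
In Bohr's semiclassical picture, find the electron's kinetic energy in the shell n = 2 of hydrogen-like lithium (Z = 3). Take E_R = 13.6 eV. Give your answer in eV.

30.6 eV

For a Coulomb orbit the virial theorem gives K = −E_n.
E_n = −E_R·Z²/n², so K = E_R·Z²/n² = 13.6 × 3²/2² = 30.6 eV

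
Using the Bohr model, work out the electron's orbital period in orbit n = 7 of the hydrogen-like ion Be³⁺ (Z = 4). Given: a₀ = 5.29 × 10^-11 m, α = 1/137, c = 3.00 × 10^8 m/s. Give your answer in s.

3.25 × 10^-15 s

r = n²a₀/Z = 7²·5.29 × 10^-11/4 = 6.48 × 10^-10 m
v = Zαc/n = 4·0.00730·3.00 × 10^8/7 = 1.25 × 10^6 m/s
T = 2πr/v = 3.25 × 10^-15 s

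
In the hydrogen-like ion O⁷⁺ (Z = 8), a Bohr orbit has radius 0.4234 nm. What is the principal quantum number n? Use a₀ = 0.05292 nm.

r_n = n²a₀/Z ⇒ n² = rZ/a₀ = 0.4234 × 8 / 0.05292 ≈ 64.01
n = 8

8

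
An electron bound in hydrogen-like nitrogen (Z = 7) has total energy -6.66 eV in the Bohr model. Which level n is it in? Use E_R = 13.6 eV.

E_n = −E_R Z²/n² ⇒ n² = E_R Z²/(−E_n) = 13.6 × 7² / 6.66 ≈ 100.06
n = 10

10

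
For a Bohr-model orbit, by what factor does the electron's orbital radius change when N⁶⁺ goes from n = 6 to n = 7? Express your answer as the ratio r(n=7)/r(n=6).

49/36

r ∝ Z^-1 · n^2; with Z fixed, r ∝ n^2.
r(n=7)/r(n=6) = (7/6)^2 = 49/36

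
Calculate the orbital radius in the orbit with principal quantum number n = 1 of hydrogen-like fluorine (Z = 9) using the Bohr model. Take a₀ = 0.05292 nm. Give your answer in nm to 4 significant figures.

0.005880 nm

r_n = n²a₀/Z = 1² × 0.05292 / 9
    = 1 × 0.05292 / 9 = 0.005880 nm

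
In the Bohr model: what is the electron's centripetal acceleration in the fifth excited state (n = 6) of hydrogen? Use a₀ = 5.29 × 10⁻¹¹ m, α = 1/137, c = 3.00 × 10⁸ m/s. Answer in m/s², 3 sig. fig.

6.99 × 10¹⁹ m/s²

r = n²a₀/Z = 1.90 × 10⁻⁹ m, v = Zαc/n = 3.65 × 10⁵ m/s
a = v²/r = (3.65 × 10⁵)² / 1.90 × 10⁻⁹ = 6.99 × 10¹⁹ m/s²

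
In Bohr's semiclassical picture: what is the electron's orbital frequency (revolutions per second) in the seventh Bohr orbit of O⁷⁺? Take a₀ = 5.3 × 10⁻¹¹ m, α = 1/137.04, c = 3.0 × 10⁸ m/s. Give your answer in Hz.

r = n²a₀/Z = 3.2 × 10⁻¹⁰ m, v = Zαc/n = 2.5 × 10⁶ m/s
f = v/(2πr) = 1.2 × 10¹⁵ Hz

1.2 × 10¹⁵ Hz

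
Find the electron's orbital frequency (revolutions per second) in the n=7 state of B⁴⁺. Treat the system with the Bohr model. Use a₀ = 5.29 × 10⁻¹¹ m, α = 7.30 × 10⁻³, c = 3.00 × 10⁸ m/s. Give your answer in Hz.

r = n²a₀/Z = 5.18 × 10⁻¹⁰ m, v = Zαc/n = 1.56 × 10⁶ m/s
f = v/(2πr) = 4.80 × 10¹⁴ Hz

4.80 × 10¹⁴ Hz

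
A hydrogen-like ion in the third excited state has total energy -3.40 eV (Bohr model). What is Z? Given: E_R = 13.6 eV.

E_n = −E_R Z²/n² ⇒ Z² = −E_n n²/E_R = 3.40 × 4² / 13.6 ≈ 4.00
Z = 2

2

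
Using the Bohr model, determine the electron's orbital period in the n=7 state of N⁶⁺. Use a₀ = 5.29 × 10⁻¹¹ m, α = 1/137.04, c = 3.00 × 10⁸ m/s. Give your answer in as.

r = n²a₀/Z = 7²·5.29 × 10⁻¹¹/7 = 3.70 × 10⁻¹⁰ m
v = Zαc/n = 7·0.00730·3.00 × 10⁸/7 = 2.19 × 10⁶ m/s
T = 2πr/v = 1.06 × 10⁻¹⁵ s = 1060 as

1060 as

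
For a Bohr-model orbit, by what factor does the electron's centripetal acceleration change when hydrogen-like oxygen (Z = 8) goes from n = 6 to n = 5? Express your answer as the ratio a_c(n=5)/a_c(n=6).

1296/625

a_c ∝ Z^3 · n^-4; with Z fixed, a_c ∝ n^-4.
a_c(n=5)/a_c(n=6) = (5/6)^-4 = 1296/625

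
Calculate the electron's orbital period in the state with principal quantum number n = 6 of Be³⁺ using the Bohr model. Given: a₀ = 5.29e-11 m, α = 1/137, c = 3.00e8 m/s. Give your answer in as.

r = n²a₀/Z = 6²·5.29e-11/4 = 4.76e-10 m
v = Zαc/n = 4·0.00730·3.00e8/6 = 1.46e6 m/s
T = 2πr/v = 2.05e-15 s = 2050 as

2050 as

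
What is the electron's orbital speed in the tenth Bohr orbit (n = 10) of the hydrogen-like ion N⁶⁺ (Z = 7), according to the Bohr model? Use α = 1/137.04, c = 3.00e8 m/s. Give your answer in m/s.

v_n = Zαc/n = 7 × 0.00730 × 3.00e8 / 10
    = 1.53e6 m/s

1.53e6 m/s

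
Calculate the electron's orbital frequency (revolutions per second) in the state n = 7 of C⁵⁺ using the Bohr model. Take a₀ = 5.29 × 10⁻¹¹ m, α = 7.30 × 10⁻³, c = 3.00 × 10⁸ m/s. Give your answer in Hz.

r = n²a₀/Z = 4.32 × 10⁻¹⁰ m, v = Zαc/n = 1.88 × 10⁶ m/s
f = v/(2πr) = 6.92 × 10¹⁴ Hz

6.92 × 10¹⁴ Hz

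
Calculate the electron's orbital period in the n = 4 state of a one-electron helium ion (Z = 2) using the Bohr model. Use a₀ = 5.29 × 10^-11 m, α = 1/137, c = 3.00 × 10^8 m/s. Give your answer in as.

r = n²a₀/Z = 4²·5.29 × 10^-11/2 = 4.23 × 10^-10 m
v = Zαc/n = 2·0.00730·3.00 × 10^8/4 = 1.09 × 10^6 m/s
T = 2πr/v = 2.43 × 10^-15 s = 2430 as

2430 as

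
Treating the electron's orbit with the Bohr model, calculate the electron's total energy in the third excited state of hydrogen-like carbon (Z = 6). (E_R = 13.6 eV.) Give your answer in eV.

E_n = −E_R·Z²/n² = −13.6 × 6²/4² = -30.6 eV

-30.6 eV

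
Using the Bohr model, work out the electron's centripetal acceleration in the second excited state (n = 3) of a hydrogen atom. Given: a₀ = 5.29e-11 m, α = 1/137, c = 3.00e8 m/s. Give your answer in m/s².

1.12e21 m/s²

r = n²a₀/Z = 4.76e-10 m, v = Zαc/n = 7.30e5 m/s
a = v²/r = (7.30e5)² / 4.76e-10 = 1.12e21 m/s²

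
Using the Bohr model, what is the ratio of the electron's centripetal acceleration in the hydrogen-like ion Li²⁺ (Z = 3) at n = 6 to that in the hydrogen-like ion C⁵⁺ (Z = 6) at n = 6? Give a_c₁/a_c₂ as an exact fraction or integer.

1/8

a_c ∝ Z^3 · n^-4
a_c₁/a_c₂ = (3/6)^3 · (6/6)^-4 = 1/8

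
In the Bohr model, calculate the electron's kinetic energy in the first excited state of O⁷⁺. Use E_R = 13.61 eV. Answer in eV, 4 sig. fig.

For a Coulomb orbit the virial theorem gives K = −E_n.
E_n = −E_R·Z²/n², so K = E_R·Z²/n² = 13.61 × 8²/2² = 217.8 eV

217.8 eV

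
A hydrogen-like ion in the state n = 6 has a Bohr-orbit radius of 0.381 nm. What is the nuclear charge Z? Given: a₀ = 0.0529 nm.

r_n = n²a₀/Z ⇒ Z = n²a₀/r = 6² × 0.0529 / 0.381 ≈ 5.00
Z = 5

5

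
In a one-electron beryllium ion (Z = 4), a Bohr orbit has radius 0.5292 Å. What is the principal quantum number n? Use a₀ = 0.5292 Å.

2

r_n = n²a₀/Z ⇒ n² = rZ/a₀ = 0.5292 × 4 / 0.5292 ≈ 4.00
n = 2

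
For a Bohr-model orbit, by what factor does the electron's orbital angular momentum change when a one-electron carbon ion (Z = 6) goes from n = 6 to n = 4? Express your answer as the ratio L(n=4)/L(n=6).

L = nℏ depends only on n, so L ∝ n.
L(n=4)/L(n=6) = (4/6)^1 = 2/3

2/3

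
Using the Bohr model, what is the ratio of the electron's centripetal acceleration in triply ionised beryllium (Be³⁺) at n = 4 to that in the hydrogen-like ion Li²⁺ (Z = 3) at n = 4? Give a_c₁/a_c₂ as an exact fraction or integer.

64/27

a_c ∝ Z^3 · n^-4
a_c₁/a_c₂ = (4/3)^3 · (4/4)^-4 = 64/27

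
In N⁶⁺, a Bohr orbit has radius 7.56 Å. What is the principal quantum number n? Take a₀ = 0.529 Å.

10

r_n = n²a₀/Z ⇒ n² = rZ/a₀ = 7.56 × 7 / 0.529 ≈ 100.04
n = 10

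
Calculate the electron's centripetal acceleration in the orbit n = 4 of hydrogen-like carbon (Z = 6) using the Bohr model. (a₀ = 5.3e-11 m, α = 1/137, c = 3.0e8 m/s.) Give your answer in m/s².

r = n²a₀/Z = 1.4e-10 m, v = Zαc/n = 3.3e6 m/s
a = v²/r = (3.3e6)² / 1.4e-10 = 7.6e22 m/s²

7.6e22 m/s²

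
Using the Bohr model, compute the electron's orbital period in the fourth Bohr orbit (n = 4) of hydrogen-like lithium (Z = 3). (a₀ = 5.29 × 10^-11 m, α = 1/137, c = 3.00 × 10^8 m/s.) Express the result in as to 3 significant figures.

r = n²a₀/Z = 4²·5.29 × 10^-11/3 = 2.82 × 10^-10 m
v = Zαc/n = 3·0.00730·3.00 × 10^8/4 = 1.64 × 10^6 m/s
T = 2πr/v = 1.08 × 10^-15 s = 1080 as

1080 as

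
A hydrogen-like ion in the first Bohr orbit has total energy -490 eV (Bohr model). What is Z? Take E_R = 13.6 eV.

E_n = −E_R Z²/n² ⇒ Z² = −E_n n²/E_R = 490 × 1² / 13.6 ≈ 36.03
Z = 6

6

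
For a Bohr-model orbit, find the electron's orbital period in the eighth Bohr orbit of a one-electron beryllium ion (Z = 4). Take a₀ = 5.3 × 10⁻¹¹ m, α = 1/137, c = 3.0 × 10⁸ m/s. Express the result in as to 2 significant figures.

r = n²a₀/Z = 8²·5.3 × 10⁻¹¹/4 = 8.5 × 10⁻¹⁰ m
v = Zαc/n = 4·0.0073·3.0 × 10⁸/8 = 1.1 × 10⁶ m/s
T = 2πr/v = 4.9 × 10⁻¹⁵ s = 4900 as

4900 as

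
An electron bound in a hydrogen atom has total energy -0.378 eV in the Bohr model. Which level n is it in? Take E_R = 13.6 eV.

6

E_n = −E_R Z²/n² ⇒ n² = E_R Z²/(−E_n) = 13.6 × 1² / 0.378 ≈ 35.98
n = 6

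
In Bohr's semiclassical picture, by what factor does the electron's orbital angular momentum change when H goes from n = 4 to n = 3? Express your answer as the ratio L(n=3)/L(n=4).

3/4

L = nℏ depends only on n, so L ∝ n.
L(n=3)/L(n=4) = (3/4)^1 = 3/4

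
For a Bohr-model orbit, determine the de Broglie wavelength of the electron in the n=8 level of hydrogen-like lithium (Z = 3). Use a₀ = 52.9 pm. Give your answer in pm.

886 pm

The Bohr quantisation condition is nλ = 2πr_n.
r_n = n²a₀/Z = 1130 pm
λ = 2πr_n/n = 2π·1130/8 = 886 pm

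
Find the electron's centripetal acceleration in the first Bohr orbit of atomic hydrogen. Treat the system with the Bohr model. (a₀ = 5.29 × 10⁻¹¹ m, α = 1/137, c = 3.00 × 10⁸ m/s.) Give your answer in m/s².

9.06 × 10²² m/s²

r = n²a₀/Z = 5.29 × 10⁻¹¹ m, v = Zαc/n = 2.19 × 10⁶ m/s
a = v²/r = (2.19 × 10⁶)² / 5.29 × 10⁻¹¹ = 9.06 × 10²² m/s²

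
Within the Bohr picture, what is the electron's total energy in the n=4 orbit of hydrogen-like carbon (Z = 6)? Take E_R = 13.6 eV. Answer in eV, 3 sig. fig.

E_n = −E_R·Z²/n² = −13.6 × 6²/4² = -30.6 eV

-30.6 eV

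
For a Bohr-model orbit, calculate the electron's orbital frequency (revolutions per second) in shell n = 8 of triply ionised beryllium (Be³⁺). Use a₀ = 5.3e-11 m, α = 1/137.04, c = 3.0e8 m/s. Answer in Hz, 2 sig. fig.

r = n²a₀/Z = 8.5e-10 m, v = Zαc/n = 1.1e6 m/s
f = v/(2πr) = 2.1e14 Hz

2.1e14 Hz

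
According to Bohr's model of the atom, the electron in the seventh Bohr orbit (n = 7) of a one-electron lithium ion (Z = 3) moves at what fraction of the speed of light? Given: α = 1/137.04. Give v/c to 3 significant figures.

0.00313

v_n = Zαc/n, so v/c = Zα/n = 3 × 0.00730 / 7 = 0.00313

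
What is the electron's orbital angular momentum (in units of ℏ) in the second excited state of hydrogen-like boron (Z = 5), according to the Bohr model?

3

L_n = nℏ, so L/ℏ = n = 3.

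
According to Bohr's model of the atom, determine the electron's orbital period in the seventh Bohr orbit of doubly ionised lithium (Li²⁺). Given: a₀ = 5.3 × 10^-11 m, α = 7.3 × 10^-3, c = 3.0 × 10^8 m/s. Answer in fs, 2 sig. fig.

r = n²a₀/Z = 7²·5.3 × 10^-11/3 = 8.7 × 10^-10 m
v = Zαc/n = 3·0.0073·3.0 × 10^8/7 = 9.4 × 10^5 m/s
T = 2πr/v = 5.8 × 10^-15 s = 5.8 fs

5.8 fs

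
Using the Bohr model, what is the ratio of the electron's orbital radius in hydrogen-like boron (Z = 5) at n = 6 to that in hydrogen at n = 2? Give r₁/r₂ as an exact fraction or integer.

9/5

r ∝ Z^-1 · n^2
r₁/r₂ = (5/1)^-1 · (6/2)^2 = 9/5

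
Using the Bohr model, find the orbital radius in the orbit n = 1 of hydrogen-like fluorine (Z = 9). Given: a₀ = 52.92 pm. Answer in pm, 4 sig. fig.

5.880 pm

r_n = n²a₀/Z = 1² × 52.92 / 9
    = 1 × 52.92 / 9 = 5.880 pm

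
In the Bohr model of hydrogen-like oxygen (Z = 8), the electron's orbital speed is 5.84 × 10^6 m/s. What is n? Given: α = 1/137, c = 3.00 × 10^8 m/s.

v_n = Zαc/n ⇒ n = Zαc/v = 8 × 0.00730 × 3.00 × 10^8 / 5.84 × 10^6 ≈ 3.00
n = 3

3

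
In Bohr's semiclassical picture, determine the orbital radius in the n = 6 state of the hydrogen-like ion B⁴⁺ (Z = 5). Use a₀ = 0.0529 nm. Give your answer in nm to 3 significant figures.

r_n = n²a₀/Z = 6² × 0.0529 / 5
    = 36 × 0.0529 / 5 = 0.381 nm

0.381 nm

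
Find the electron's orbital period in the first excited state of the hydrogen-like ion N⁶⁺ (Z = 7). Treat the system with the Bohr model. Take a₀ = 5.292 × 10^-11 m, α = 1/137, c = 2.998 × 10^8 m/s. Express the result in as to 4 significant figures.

r = n²a₀/Z = 2²·5.292 × 10^-11/7 = 3.024 × 10^-11 m
v = Zαc/n = 7·0.007299·2.998 × 10^8/2 = 7.659 × 10^6 m/s
T = 2πr/v = 2.481 × 10^-17 s = 24.81 as

24.81 as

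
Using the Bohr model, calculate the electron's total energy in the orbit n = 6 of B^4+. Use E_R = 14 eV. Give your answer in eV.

-9.7 eV

E_n = −E_R·Z²/n² = −14 × 5²/6² = -9.7 eV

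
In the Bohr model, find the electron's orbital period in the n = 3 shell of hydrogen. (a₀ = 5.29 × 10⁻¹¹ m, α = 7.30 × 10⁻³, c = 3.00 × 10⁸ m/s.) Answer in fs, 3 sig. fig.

r = n²a₀/Z = 3²·5.29 × 10⁻¹¹/1 = 4.76 × 10⁻¹⁰ m
v = Zαc/n = 1·0.00730·3.00 × 10⁸/3 = 7.30 × 10⁵ m/s
T = 2πr/v = 4.10 × 10⁻¹⁵ s = 4.10 fs

4.10 fs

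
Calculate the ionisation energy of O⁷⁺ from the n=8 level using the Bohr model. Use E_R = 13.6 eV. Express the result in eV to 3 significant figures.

13.6 eV

E_n = −E_R·Z²/n² = −13.6 × 8²/8² eV = -13.6 eV
Ionisation energy = −E_n = 13.6 eV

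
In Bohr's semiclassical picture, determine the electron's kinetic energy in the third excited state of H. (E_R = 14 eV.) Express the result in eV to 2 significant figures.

0.88 eV

For a Coulomb orbit the virial theorem gives K = −E_n.
E_n = −E_R·Z²/n², so K = E_R·Z²/n² = 14 × 1²/4² = 0.88 eV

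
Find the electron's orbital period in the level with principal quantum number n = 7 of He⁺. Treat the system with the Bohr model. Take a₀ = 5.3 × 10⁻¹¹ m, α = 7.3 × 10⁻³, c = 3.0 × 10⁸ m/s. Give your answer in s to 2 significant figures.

r = n²a₀/Z = 7²·5.3 × 10⁻¹¹/2 = 1.3 × 10⁻⁹ m
v = Zαc/n = 2·0.0073·3.0 × 10⁸/7 = 6.3 × 10⁵ m/s
T = 2πr/v = 1.3 × 10⁻¹⁴ s

1.3 × 10⁻¹⁴ s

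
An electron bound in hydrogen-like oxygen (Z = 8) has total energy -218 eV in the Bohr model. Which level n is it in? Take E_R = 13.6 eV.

E_n = −E_R Z²/n² ⇒ n² = E_R Z²/(−E_n) = 13.6 × 8² / 218 ≈ 3.99
n = 2

2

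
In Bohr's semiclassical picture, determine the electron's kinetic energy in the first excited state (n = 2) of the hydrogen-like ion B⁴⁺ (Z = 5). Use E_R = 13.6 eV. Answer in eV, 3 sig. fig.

For a Coulomb orbit the virial theorem gives K = −E_n.
E_n = −E_R·Z²/n², so K = E_R·Z²/n² = 13.6 × 5²/2² = 85.0 eV

85.0 eV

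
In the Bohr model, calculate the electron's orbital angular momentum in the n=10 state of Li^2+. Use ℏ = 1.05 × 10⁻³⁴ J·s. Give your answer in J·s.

1.05 × 10⁻³³ J·s

L_n = nℏ = 10 × 1.05 × 10⁻³⁴ = 1.05 × 10⁻³³ J·s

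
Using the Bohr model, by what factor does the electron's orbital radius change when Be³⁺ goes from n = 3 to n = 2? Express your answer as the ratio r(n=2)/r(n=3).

4/9

r ∝ Z^-1 · n^2; with Z fixed, r ∝ n^2.
r(n=2)/r(n=3) = (2/3)^2 = 4/9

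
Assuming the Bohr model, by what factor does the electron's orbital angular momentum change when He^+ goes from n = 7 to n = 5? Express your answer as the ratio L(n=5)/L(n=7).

L = nℏ depends only on n, so L ∝ n.
L(n=5)/L(n=7) = (5/7)^1 = 5/7

5/7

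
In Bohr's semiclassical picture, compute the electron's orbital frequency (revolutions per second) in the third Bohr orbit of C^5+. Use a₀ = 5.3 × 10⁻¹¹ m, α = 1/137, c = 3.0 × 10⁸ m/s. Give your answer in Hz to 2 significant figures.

r = n²a₀/Z = 8.0 × 10⁻¹¹ m, v = Zαc/n = 4.4 × 10⁶ m/s
f = v/(2πr) = 8.8 × 10¹⁵ Hz

8.8 × 10¹⁵ Hz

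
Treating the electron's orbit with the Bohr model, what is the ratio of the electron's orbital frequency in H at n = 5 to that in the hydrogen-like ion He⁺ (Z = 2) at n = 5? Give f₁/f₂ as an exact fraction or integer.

1/4

f ∝ Z^2 · n^-3
f₁/f₂ = (1/2)^2 · (5/5)^-3 = 1/4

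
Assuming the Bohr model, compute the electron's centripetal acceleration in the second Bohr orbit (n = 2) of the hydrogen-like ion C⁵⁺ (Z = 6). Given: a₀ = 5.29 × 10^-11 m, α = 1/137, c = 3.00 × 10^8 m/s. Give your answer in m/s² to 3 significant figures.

1.22 × 10^24 m/s²

r = n²a₀/Z = 3.53 × 10^-11 m, v = Zαc/n = 6.57 × 10^6 m/s
a = v²/r = (6.57 × 10^6)² / 3.53 × 10^-11 = 1.22 × 10^24 m/s²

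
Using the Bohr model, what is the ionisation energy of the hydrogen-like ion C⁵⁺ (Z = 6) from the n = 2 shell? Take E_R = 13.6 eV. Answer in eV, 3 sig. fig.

122 eV

E_n = −E_R·Z²/n² = −13.6 × 6²/2² eV = -122 eV
Ionisation energy = −E_n = 122 eV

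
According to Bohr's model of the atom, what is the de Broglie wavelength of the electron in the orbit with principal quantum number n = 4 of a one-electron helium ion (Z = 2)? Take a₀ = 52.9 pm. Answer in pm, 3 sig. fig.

665 pm

The Bohr quantisation condition is nλ = 2πr_n.
r_n = n²a₀/Z = 423 pm
λ = 2πr_n/n = 2π·423/4 = 665 pm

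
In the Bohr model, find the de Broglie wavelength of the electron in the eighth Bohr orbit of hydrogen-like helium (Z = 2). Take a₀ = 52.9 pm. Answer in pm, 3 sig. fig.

The Bohr quantisation condition is nλ = 2πr_n.
r_n = n²a₀/Z = 1690 pm
λ = 2πr_n/n = 2π·1690/8 = 1330 pm

1330 pm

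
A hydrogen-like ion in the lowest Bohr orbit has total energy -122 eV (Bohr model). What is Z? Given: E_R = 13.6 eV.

E_n = −E_R Z²/n² ⇒ Z² = −E_n n²/E_R = 122 × 1² / 13.6 ≈ 8.97
Z = 3

3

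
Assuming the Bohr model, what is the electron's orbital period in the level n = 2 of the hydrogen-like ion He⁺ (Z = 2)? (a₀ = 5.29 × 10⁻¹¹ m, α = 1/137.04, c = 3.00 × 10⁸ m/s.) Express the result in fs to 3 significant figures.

0.304 fs

r = n²a₀/Z = 2²·5.29 × 10⁻¹¹/2 = 1.06 × 10⁻¹⁰ m
v = Zαc/n = 2·0.00730·3.00 × 10⁸/2 = 2.19 × 10⁶ m/s
T = 2πr/v = 3.04 × 10⁻¹⁶ s = 0.304 fs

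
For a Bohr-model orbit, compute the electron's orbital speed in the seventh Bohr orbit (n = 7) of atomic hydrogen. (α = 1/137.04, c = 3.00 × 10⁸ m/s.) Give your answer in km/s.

313 km/s

v_n = Zαc/n = 1 × 0.00730 × 3.00 × 10⁸ / 7
    = 313 km/s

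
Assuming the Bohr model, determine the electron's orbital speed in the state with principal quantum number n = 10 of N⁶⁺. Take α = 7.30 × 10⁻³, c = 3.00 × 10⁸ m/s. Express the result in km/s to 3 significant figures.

1530 km/s

v_n = Zαc/n = 7 × 0.00730 × 3.00 × 10⁸ / 10
    = 1530 km/s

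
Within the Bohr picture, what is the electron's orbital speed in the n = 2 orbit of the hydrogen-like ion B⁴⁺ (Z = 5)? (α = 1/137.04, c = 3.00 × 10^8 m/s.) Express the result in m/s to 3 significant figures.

5.47 × 10^6 m/s

v_n = Zαc/n = 5 × 0.00730 × 3.00 × 10^8 / 2
    = 5.47 × 10^6 m/s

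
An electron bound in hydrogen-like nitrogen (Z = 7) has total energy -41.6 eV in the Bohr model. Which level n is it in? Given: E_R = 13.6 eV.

4

E_n = −E_R Z²/n² ⇒ n² = E_R Z²/(−E_n) = 13.6 × 7² / 41.6 ≈ 16.02
n = 4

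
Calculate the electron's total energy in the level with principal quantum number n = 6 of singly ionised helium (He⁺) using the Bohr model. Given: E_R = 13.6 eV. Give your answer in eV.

-1.51 eV

E_n = −E_R·Z²/n² = −13.6 × 2²/6² = -1.51 eV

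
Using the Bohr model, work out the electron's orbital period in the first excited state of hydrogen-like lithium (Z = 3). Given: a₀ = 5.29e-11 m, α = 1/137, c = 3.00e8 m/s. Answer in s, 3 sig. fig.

1.35e-16 s

r = n²a₀/Z = 2²·5.29e-11/3 = 7.05e-11 m
v = Zαc/n = 3·0.00730·3.00e8/2 = 3.28e6 m/s
T = 2πr/v = 1.35e-16 s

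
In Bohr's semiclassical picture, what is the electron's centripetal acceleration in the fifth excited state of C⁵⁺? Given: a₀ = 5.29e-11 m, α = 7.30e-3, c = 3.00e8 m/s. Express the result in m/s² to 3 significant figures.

r = n²a₀/Z = 3.17e-10 m, v = Zαc/n = 2.19e6 m/s
a = v²/r = (2.19e6)² / 3.17e-10 = 1.51e22 m/s²

1.51e22 m/s²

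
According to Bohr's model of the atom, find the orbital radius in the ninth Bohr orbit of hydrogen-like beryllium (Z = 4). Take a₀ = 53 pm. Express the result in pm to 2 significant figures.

r_n = n²a₀/Z = 9² × 53 / 4
    = 81 × 53 / 4 = 1100 pm

1100 pm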